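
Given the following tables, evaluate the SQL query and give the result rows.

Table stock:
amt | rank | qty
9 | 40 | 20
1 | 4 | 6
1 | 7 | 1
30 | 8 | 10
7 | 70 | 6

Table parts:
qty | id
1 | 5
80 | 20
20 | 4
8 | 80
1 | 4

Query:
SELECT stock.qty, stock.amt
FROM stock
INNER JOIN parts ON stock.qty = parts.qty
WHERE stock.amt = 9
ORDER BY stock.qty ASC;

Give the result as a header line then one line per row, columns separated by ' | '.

After JOIN parts (3 rows):
stock.amt | stock.rank | stock.qty | parts.qty | parts.id
9 | 40 | 20 | 20 | 4
1 | 7 | 1 | 1 | 5
1 | 7 | 1 | 1 | 4
After WHERE (1 rows):
stock.amt | stock.rank | stock.qty | parts.qty | parts.id
9 | 40 | 20 | 20 | 4
After SELECT (1 rows):
stock.qty | stock.amt
20 | 9
After ORDER BY (1 rows):
stock.qty | stock.amt
20 | 9

== RESULT ==
stock.qty | stock.amt
20 | 9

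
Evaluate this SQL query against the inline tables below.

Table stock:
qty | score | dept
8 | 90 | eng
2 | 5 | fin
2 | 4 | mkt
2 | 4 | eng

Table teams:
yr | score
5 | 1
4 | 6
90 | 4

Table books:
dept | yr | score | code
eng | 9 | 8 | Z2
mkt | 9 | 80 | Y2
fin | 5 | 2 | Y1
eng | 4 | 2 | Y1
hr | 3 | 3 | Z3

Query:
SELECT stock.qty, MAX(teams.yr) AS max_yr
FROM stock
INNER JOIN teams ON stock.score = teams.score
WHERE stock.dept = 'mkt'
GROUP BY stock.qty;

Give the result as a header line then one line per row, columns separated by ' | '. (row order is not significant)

After JOIN teams (2 rows):
stock.qty | stock.score | stock.dept | teams.yr | teams.score
2 | 4 | mkt | 90 | 4
2 | 4 | eng | 90 | 4
After WHERE (1 rows):
stock.qty | stock.score | stock.dept | teams.yr | teams.score
2 | 4 | mkt | 90 | 4
After GROUP BY (1 rows):
stock.qty | max_yr
2 | 90

== RESULT ==
stock.qty | max_yr
2 | 90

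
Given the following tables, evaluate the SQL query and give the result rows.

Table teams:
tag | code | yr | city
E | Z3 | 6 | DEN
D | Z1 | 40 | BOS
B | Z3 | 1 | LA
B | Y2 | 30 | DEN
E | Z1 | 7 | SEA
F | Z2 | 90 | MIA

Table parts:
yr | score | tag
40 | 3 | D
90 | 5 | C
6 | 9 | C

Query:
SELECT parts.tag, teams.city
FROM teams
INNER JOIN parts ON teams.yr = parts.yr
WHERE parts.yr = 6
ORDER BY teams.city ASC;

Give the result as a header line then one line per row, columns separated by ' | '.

== RESULT ==
parts.tag | teams.city
C | DEN

Derivation:
After JOIN parts (3 rows):
teams.tag | teams.code | teams.yr | teams.city | parts.yr | parts.score | parts.tag
E | Z3 | 6 | DEN | 6 | 9 | C
D | Z1 | 40 | BOS | 40 | 3 | D
F | Z2 | 90 | MIA | 90 | 5 | C
After WHERE (1 rows):
teams.tag | teams.code | teams.yr | teams.city | parts.yr | parts.score | parts.tag
E | Z3 | 6 | DEN | 6 | 9 | C
After SELECT (1 rows):
parts.tag | teams.city
C | DEN
After ORDER BY (1 rows):
parts.tag | teams.city
C | DEN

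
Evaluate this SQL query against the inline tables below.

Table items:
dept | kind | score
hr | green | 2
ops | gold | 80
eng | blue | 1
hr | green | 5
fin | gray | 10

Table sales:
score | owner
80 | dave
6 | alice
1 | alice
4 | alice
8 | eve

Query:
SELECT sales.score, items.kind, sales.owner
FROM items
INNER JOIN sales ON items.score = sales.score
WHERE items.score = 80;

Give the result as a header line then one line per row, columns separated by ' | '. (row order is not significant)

After JOIN sales (2 rows):
items.dept | items.kind | items.score | sales.score | sales.owner
ops | gold | 80 | 80 | dave
eng | blue | 1 | 1 | alice
After WHERE (1 rows):
items.dept | items.kind | items.score | sales.score | sales.owner
ops | gold | 80 | 80 | dave
After SELECT (1 rows):
sales.score | items.kind | sales.owner
80 | gold | dave

== RESULT ==
sales.score | items.kind | sales.owner
80 | gold | dave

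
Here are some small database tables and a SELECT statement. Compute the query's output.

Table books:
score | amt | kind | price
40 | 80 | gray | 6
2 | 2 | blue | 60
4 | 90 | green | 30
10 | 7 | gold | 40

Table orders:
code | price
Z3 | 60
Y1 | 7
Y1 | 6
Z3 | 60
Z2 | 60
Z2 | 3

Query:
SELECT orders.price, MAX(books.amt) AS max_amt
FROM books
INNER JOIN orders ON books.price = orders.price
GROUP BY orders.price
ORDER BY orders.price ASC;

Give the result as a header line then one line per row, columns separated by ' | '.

After JOIN orders (4 rows):
books.score | books.amt | books.kind | books.price | orders.code | orders.price
40 | 80 | gray | 6 | Y1 | 6
2 | 2 | blue | 60 | Z3 | 60
2 | 2 | blue | 60 | Z3 | 60
2 | 2 | blue | 60 | Z2 | 60
After GROUP BY (2 rows):
orders.price | max_amt
6 | 80
60 | 2
After ORDER BY (2 rows):
orders.price | max_amt
6 | 80
60 | 2

== RESULT ==
orders.price | max_amt
6 | 80
60 | 2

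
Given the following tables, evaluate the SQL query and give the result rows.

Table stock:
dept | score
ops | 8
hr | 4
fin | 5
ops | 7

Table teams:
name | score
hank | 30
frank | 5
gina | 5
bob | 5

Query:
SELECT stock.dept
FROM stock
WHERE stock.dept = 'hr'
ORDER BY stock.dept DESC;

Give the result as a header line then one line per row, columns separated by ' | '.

After WHERE (1 rows):
stock.dept | stock.score
hr | 4
After SELECT (1 rows):
stock.dept
hr
After ORDER BY (1 rows):
stock.dept
hr

== RESULT ==
stock.dept
hr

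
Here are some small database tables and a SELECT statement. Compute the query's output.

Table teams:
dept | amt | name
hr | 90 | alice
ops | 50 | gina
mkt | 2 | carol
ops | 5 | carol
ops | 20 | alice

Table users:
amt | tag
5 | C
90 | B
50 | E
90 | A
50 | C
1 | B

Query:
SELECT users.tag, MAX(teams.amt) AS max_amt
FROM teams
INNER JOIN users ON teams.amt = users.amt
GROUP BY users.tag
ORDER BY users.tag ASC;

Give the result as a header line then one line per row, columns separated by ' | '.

After JOIN users (5 rows):
teams.dept | teams.amt | teams.name | users.amt | users.tag
hr | 90 | alice | 90 | B
hr | 90 | alice | 90 | A
ops | 50 | gina | 50 | E
ops | 50 | gina | 50 | C
ops | 5 | carol | 5 | C
After GROUP BY (4 rows):
users.tag | max_amt
B | 90
A | 90
E | 50
C | 50
After ORDER BY (4 rows):
users.tag | max_amt
A | 90
B | 90
C | 50
E | 50

== RESULT ==
users.tag | max_amt
A | 90
B | 90
C | 50
E | 50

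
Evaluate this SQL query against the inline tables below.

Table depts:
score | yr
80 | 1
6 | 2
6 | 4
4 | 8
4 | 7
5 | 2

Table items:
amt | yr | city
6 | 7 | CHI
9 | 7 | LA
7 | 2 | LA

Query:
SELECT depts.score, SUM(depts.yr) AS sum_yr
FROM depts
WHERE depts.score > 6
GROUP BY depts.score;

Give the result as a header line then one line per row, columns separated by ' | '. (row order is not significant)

After WHERE (1 rows):
depts.score | depts.yr
80 | 1
After GROUP BY (1 rows):
depts.score | sum_yr
80 | 1

== RESULT ==
depts.score | sum_yr
80 | 1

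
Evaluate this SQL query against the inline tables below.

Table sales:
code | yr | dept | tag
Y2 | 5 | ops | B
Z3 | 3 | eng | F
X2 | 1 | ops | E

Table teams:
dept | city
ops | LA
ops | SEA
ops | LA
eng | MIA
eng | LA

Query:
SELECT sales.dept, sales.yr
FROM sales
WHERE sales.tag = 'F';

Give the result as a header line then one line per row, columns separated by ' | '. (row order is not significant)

== RESULT ==
sales.dept | sales.yr
eng | 3

Derivation:
After WHERE (1 rows):
sales.code | sales.yr | sales.dept | sales.tag
Z3 | 3 | eng | F
After SELECT (1 rows):
sales.dept | sales.yr
eng | 3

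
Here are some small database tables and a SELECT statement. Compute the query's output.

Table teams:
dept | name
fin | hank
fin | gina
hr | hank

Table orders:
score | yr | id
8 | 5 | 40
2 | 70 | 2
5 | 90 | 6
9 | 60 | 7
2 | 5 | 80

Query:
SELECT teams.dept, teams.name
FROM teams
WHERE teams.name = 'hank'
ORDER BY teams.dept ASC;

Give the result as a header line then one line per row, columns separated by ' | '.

== RESULT ==
teams.dept | teams.name
fin | hank
hr | hank

Derivation:
After WHERE (2 rows):
teams.dept | teams.name
fin | hank
hr | hank
After SELECT (2 rows):
teams.dept | teams.name
fin | hank
hr | hank
After ORDER BY (2 rows):
teams.dept | teams.name
fin | hank
hr | hank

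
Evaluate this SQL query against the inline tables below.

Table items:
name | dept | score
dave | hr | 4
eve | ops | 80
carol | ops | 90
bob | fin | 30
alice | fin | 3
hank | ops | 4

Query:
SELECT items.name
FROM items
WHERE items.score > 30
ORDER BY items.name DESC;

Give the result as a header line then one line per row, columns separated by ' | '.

After WHERE (2 rows):
items.name | items.dept | items.score
eve | ops | 80
carol | ops | 90
After SELECT (2 rows):
items.name
eve
carol
After ORDER BY (2 rows):
items.name
eve
carol

== RESULT ==
items.name
eve
carol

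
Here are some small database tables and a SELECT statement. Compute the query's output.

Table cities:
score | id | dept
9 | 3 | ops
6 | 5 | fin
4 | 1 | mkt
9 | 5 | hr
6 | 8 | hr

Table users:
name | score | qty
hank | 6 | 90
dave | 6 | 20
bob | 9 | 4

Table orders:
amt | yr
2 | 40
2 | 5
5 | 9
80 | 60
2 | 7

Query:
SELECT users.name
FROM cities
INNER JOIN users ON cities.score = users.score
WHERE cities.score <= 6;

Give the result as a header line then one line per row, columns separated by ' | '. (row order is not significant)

After JOIN users (6 rows):
cities.score | cities.id | cities.dept | users.name | users.score | users.qty
9 | 3 | ops | bob | 9 | 4
6 | 5 | fin | hank | 6 | 90
6 | 5 | fin | dave | 6 | 20
9 | 5 | hr | bob | 9 | 4
6 | 8 | hr | hank | 6 | 90
6 | 8 | hr | dave | 6 | 20
After WHERE (4 rows):
cities.score | cities.id | cities.dept | users.name | users.score | users.qty
6 | 5 | fin | hank | 6 | 90
6 | 5 | fin | dave | 6 | 20
6 | 8 | hr | hank | 6 | 90
6 | 8 | hr | dave | 6 | 20
After SELECT (4 rows):
users.name
hank
dave
hank
dave

== RESULT ==
users.name
hank
dave
hank
dave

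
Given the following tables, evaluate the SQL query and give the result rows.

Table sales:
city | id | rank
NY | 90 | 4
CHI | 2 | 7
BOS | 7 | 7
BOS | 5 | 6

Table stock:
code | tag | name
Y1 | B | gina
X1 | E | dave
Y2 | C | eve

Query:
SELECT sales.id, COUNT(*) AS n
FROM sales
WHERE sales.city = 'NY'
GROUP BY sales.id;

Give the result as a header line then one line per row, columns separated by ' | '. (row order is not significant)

After WHERE (1 rows):
sales.city | sales.id | sales.rank
NY | 90 | 4
After GROUP BY (1 rows):
sales.id | n
90 | 1

== RESULT ==
sales.id | n
90 | 1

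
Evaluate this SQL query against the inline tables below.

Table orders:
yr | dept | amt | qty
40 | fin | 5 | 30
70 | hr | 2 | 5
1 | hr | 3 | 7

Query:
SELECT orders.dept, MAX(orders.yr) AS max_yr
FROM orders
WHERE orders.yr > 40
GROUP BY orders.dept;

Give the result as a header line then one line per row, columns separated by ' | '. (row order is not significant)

After WHERE (1 rows):
orders.yr | orders.dept | orders.amt | orders.qty
70 | hr | 2 | 5
After GROUP BY (1 rows):
orders.dept | max_yr
hr | 70

== RESULT ==
orders.dept | max_yr
hr | 70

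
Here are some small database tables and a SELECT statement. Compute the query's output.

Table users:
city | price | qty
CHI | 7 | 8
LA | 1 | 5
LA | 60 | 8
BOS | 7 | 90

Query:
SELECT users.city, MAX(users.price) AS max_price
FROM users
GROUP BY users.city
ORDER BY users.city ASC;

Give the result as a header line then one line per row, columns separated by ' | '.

== RESULT ==
users.city | max_price
BOS | 7
CHI | 7
LA | 60

Derivation:
After GROUP BY (3 rows):
users.city | max_price
CHI | 7
LA | 60
BOS | 7
After ORDER BY (3 rows):
users.city | max_price
BOS | 7
CHI | 7
LA | 60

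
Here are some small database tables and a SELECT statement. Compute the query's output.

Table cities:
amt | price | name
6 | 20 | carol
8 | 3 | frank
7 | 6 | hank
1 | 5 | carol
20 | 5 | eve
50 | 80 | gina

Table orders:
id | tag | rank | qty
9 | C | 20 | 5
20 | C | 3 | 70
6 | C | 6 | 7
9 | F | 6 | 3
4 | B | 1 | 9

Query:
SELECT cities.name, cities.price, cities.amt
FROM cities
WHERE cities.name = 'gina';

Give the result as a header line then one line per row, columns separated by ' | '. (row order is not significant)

After WHERE (1 rows):
cities.amt | cities.price | cities.name
50 | 80 | gina
After SELECT (1 rows):
cities.name | cities.price | cities.amt
gina | 80 | 50

== RESULT ==
cities.name | cities.price | cities.amt
gina | 80 | 50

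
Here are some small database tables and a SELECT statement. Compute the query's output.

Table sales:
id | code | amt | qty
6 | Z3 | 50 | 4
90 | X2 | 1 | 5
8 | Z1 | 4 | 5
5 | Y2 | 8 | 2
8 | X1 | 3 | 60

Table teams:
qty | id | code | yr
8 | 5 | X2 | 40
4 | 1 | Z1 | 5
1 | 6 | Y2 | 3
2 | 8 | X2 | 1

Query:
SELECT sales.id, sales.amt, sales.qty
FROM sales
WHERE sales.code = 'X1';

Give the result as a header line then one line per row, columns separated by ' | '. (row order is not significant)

== RESULT ==
sales.id | sales.amt | sales.qty
8 | 3 | 60

Derivation:
After WHERE (1 rows):
sales.id | sales.code | sales.amt | sales.qty
8 | X1 | 3 | 60
After SELECT (1 rows):
sales.id | sales.amt | sales.qty
8 | 3 | 60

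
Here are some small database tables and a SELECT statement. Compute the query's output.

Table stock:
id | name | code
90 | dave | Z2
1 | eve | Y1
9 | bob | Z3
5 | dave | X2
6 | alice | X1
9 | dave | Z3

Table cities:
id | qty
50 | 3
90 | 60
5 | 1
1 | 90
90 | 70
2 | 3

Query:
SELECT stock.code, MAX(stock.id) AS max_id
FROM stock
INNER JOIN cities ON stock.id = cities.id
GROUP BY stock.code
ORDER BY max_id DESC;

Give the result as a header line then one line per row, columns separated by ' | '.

== RESULT ==
stock.code | max_id
Z2 | 90
X2 | 5
Y1 | 1

Derivation:
After JOIN cities (4 rows):
stock.id | stock.name | stock.code | cities.id | cities.qty
90 | dave | Z2 | 90 | 60
90 | dave | Z2 | 90 | 70
1 | eve | Y1 | 1 | 90
5 | dave | X2 | 5 | 1
After GROUP BY (3 rows):
stock.code | max_id
Z2 | 90
Y1 | 1
X2 | 5
After ORDER BY (3 rows):
stock.code | max_id
Z2 | 90
X2 | 5
Y1 | 1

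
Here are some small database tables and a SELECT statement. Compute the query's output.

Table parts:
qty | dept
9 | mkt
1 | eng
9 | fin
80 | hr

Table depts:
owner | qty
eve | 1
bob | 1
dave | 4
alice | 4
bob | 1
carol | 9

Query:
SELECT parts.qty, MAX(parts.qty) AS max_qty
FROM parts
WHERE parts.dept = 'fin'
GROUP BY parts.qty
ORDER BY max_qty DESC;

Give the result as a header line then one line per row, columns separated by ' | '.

== RESULT ==
parts.qty | max_qty
9 | 9

Derivation:
After WHERE (1 rows):
parts.qty | parts.dept
9 | fin
After GROUP BY (1 rows):
parts.qty | max_qty
9 | 9
After ORDER BY (1 rows):
parts.qty | max_qty
9 | 9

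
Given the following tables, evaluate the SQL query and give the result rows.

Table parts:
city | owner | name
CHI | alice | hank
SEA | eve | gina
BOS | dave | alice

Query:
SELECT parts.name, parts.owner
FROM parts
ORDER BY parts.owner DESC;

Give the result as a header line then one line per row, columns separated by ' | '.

== RESULT ==
parts.name | parts.owner
gina | eve
alice | dave
hank | alice

Derivation:
After SELECT (3 rows):
parts.name | parts.owner
hank | alice
gina | eve
alice | dave
After ORDER BY (3 rows):
parts.name | parts.owner
gina | eve
alice | dave
hank | alice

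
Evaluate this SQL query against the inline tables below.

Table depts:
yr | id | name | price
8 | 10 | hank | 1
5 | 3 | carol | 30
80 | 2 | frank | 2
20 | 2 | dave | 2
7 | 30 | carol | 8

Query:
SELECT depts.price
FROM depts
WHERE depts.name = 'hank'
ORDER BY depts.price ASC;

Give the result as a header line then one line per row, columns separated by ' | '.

After WHERE (1 rows):
depts.yr | depts.id | depts.name | depts.price
8 | 10 | hank | 1
After SELECT (1 rows):
depts.price
1
After ORDER BY (1 rows):
depts.price
1

== RESULT ==
depts.price
1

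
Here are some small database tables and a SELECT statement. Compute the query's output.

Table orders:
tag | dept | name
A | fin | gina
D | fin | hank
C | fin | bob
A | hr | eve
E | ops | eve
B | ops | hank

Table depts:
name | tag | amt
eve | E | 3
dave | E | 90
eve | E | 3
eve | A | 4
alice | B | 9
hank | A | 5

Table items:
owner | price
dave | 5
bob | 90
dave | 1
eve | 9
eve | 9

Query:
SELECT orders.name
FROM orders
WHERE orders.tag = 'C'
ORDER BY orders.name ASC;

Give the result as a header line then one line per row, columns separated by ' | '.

== RESULT ==
orders.name
bob

Derivation:
After WHERE (1 rows):
orders.tag | orders.dept | orders.name
C | fin | bob
After SELECT (1 rows):
orders.name
bob
After ORDER BY (1 rows):
orders.name
bob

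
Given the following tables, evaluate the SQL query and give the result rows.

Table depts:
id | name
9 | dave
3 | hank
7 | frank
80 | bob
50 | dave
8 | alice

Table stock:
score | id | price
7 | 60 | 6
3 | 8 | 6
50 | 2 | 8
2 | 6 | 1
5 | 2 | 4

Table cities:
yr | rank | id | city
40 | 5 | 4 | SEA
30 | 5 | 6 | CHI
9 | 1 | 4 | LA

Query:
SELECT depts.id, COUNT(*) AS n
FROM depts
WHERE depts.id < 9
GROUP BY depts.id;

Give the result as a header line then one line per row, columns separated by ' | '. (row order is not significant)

== RESULT ==
depts.id | n
3 | 1
7 | 1
8 | 1

Derivation:
After WHERE (3 rows):
depts.id | depts.name
3 | hank
7 | frank
8 | alice
After GROUP BY (3 rows):
depts.id | n
3 | 1
7 | 1
8 | 1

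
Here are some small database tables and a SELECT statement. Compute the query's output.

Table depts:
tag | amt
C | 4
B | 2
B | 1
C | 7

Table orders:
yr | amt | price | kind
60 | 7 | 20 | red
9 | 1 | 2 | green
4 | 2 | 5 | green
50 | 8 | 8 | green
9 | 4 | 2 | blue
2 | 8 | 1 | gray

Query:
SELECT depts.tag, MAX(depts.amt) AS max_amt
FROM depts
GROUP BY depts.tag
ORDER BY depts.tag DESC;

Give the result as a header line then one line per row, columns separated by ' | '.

After GROUP BY (2 rows):
depts.tag | max_amt
C | 7
B | 2
After ORDER BY (2 rows):
depts.tag | max_amt
C | 7
B | 2

== RESULT ==
depts.tag | max_amt
C | 7
B | 2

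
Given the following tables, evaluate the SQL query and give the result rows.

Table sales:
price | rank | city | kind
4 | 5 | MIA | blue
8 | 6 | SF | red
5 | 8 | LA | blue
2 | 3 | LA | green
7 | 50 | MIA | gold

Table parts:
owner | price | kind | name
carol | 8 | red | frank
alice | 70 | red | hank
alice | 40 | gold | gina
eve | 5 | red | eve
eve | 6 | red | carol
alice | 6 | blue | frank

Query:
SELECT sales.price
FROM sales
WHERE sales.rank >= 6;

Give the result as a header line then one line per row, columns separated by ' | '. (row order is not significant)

== RESULT ==
sales.price
8
5
7

Derivation:
After WHERE (3 rows):
sales.price | sales.rank | sales.city | sales.kind
8 | 6 | SF | red
5 | 8 | LA | blue
7 | 50 | MIA | gold
After SELECT (3 rows):
sales.price
8
5
7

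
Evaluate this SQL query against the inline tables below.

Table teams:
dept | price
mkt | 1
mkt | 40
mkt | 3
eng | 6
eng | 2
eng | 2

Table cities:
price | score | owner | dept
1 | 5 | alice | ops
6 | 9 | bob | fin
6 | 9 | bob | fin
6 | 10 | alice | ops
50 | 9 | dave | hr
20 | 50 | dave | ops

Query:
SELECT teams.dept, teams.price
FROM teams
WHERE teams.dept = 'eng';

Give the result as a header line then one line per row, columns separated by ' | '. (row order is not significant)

After WHERE (3 rows):
teams.dept | teams.price
eng | 6
eng | 2
eng | 2
After SELECT (3 rows):
teams.dept | teams.price
eng | 6
eng | 2
eng | 2

== RESULT ==
teams.dept | teams.price
eng | 6
eng | 2
eng | 2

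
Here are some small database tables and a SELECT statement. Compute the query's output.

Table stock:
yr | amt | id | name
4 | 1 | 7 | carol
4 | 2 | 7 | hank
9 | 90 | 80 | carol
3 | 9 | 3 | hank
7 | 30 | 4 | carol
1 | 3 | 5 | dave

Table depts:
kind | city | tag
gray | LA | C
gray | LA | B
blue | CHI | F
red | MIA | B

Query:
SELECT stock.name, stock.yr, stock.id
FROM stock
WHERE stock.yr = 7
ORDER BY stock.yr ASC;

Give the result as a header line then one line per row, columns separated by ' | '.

After WHERE (1 rows):
stock.yr | stock.amt | stock.id | stock.name
7 | 30 | 4 | carol
After SELECT (1 rows):
stock.name | stock.yr | stock.id
carol | 7 | 4
After ORDER BY (1 rows):
stock.name | stock.yr | stock.id
carol | 7 | 4

== RESULT ==
stock.name | stock.yr | stock.id
carol | 7 | 4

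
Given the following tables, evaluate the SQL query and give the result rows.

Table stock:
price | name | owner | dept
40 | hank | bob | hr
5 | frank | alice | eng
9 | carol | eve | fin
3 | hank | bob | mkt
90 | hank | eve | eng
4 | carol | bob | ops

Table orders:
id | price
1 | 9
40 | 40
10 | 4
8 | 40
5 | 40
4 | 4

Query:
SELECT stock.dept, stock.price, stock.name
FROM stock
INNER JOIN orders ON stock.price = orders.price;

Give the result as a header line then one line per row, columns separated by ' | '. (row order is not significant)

== RESULT ==
stock.dept | stock.price | stock.name
hr | 40 | hank
hr | 40 | hank
hr | 40 | hank
fin | 9 | carol
ops | 4 | carol
ops | 4 | carol

Derivation:
After JOIN orders (6 rows):
stock.price | stock.name | stock.owner | stock.dept | orders.id | orders.price
40 | hank | bob | hr | 40 | 40
40 | hank | bob | hr | 8 | 40
40 | hank | bob | hr | 5 | 40
9 | carol | eve | fin | 1 | 9
4 | carol | bob | ops | 10 | 4
4 | carol | bob | ops | 4 | 4
After SELECT (6 rows):
stock.dept | stock.price | stock.name
hr | 40 | hank
hr | 40 | hank
hr | 40 | hank
fin | 9 | carol
ops | 4 | carol
ops | 4 | carol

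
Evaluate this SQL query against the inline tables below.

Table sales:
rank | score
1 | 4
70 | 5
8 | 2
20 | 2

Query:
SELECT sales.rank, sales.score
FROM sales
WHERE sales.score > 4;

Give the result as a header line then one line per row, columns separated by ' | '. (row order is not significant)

== RESULT ==
sales.rank | sales.score
70 | 5

Derivation:
After WHERE (1 rows):
sales.rank | sales.score
70 | 5
After SELECT (1 rows):
sales.rank | sales.score
70 | 5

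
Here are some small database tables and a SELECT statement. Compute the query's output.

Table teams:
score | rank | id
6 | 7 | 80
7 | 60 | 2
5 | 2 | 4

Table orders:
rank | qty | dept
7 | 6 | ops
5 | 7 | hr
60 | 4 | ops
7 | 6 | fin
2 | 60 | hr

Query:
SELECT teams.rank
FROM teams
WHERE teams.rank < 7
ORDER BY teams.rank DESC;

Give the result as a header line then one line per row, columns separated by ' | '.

After WHERE (1 rows):
teams.score | teams.rank | teams.id
5 | 2 | 4
After SELECT (1 rows):
teams.rank
2
After ORDER BY (1 rows):
teams.rank
2

== RESULT ==
teams.rank
2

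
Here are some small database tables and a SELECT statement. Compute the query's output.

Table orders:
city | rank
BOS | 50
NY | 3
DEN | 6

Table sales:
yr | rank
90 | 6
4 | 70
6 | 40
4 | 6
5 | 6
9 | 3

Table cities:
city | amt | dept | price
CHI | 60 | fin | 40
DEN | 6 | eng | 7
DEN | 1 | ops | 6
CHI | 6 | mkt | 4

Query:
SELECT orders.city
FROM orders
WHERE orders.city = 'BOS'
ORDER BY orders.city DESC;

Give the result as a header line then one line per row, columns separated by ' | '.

After WHERE (1 rows):
orders.city | orders.rank
BOS | 50
After SELECT (1 rows):
orders.city
BOS
After ORDER BY (1 rows):
orders.city
BOS

== RESULT ==
orders.city
BOS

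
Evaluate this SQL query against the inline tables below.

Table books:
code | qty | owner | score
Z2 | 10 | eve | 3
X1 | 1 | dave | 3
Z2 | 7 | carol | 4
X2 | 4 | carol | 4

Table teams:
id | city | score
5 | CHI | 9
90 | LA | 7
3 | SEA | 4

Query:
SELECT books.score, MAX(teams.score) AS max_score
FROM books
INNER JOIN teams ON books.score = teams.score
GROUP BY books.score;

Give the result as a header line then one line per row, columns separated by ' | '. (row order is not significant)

After JOIN teams (2 rows):
books.code | books.qty | books.owner | books.score | teams.id | teams.city | teams.score
Z2 | 7 | carol | 4 | 3 | SEA | 4
X2 | 4 | carol | 4 | 3 | SEA | 4
After GROUP BY (1 rows):
books.score | max_score
4 | 4

== RESULT ==
books.score | max_score
4 | 4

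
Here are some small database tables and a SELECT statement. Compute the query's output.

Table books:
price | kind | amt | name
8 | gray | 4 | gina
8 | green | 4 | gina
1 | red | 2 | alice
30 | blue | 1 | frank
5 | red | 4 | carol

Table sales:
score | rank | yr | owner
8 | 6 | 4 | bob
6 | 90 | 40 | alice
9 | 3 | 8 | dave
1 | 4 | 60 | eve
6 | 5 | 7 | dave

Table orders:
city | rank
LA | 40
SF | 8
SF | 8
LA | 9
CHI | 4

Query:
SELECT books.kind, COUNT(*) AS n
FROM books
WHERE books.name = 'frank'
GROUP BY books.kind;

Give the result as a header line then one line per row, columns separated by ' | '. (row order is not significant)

== RESULT ==
books.kind | n
blue | 1

Derivation:
After WHERE (1 rows):
books.price | books.kind | books.amt | books.name
30 | blue | 1 | frank
After GROUP BY (1 rows):
books.kind | n
blue | 1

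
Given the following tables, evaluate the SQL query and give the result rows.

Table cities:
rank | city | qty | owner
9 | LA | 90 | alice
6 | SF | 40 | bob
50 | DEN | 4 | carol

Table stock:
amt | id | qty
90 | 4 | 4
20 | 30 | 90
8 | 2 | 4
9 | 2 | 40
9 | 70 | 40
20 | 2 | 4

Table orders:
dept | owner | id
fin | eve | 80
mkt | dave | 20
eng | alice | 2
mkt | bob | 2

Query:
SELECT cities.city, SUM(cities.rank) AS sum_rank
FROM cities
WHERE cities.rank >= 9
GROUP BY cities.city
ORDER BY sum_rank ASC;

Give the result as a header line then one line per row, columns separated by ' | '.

== RESULT ==
cities.city | sum_rank
LA | 9
DEN | 50

Derivation:
After WHERE (2 rows):
cities.rank | cities.city | cities.qty | cities.owner
9 | LA | 90 | alice
50 | DEN | 4 | carol
After GROUP BY (2 rows):
cities.city | sum_rank
LA | 9
DEN | 50
After ORDER BY (2 rows):
cities.city | sum_rank
LA | 9
DEN | 50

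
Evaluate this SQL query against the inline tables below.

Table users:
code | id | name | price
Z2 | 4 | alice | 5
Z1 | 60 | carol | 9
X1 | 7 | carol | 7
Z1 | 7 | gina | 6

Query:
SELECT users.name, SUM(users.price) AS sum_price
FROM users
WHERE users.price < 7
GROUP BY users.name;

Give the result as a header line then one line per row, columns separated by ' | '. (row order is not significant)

== RESULT ==
users.name | sum_price
alice | 5
gina | 6

Derivation:
After WHERE (2 rows):
users.code | users.id | users.name | users.price
Z2 | 4 | alice | 5
Z1 | 7 | gina | 6
After GROUP BY (2 rows):
users.name | sum_price
alice | 5
gina | 6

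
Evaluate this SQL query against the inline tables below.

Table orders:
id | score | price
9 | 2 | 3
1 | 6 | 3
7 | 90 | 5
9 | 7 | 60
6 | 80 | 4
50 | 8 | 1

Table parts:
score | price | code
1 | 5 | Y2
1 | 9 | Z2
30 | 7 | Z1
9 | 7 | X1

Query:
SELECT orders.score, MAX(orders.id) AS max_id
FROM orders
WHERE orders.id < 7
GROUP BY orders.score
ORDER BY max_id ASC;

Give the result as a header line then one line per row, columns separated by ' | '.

After WHERE (2 rows):
orders.id | orders.score | orders.price
1 | 6 | 3
6 | 80 | 4
After GROUP BY (2 rows):
orders.score | max_id
6 | 1
80 | 6
After ORDER BY (2 rows):
orders.score | max_id
6 | 1
80 | 6

== RESULT ==
orders.score | max_id
6 | 1
80 | 6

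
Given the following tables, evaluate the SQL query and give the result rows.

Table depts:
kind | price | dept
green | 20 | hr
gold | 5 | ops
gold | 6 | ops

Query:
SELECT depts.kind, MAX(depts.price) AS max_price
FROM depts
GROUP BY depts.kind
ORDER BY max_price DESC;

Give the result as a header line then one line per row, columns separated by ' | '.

After GROUP BY (2 rows):
depts.kind | max_price
green | 20
gold | 6
After ORDER BY (2 rows):
depts.kind | max_price
green | 20
gold | 6

== RESULT ==
depts.kind | max_price
green | 20
gold | 6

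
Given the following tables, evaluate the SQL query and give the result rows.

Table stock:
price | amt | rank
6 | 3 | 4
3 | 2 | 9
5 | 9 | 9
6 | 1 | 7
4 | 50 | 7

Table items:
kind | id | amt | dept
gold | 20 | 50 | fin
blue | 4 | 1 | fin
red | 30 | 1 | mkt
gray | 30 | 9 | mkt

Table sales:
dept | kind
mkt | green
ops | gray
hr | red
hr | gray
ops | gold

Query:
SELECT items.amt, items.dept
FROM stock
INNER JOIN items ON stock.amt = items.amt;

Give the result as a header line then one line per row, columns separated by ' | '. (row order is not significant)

After JOIN items (4 rows):
stock.price | stock.amt | stock.rank | items.kind | items.id | items.amt | items.dept
5 | 9 | 9 | gray | 30 | 9 | mkt
6 | 1 | 7 | blue | 4 | 1 | fin
6 | 1 | 7 | red | 30 | 1 | mkt
4 | 50 | 7 | gold | 20 | 50 | fin
After SELECT (4 rows):
items.amt | items.dept
9 | mkt
1 | fin
1 | mkt
50 | fin

== RESULT ==
items.amt | items.dept
9 | mkt
1 | fin
1 | mkt
50 | fin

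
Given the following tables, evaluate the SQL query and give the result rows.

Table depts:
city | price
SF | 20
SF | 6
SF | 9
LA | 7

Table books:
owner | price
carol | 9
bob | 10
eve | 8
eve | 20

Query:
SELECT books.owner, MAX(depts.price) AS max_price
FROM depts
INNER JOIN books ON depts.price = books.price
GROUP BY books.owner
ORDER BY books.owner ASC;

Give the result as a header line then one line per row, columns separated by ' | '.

After JOIN books (2 rows):
depts.city | depts.price | books.owner | books.price
SF | 20 | eve | 20
SF | 9 | carol | 9
After GROUP BY (2 rows):
books.owner | max_price
eve | 20
carol | 9
After ORDER BY (2 rows):
books.owner | max_price
carol | 9
eve | 20

== RESULT ==
books.owner | max_price
carol | 9
eve | 20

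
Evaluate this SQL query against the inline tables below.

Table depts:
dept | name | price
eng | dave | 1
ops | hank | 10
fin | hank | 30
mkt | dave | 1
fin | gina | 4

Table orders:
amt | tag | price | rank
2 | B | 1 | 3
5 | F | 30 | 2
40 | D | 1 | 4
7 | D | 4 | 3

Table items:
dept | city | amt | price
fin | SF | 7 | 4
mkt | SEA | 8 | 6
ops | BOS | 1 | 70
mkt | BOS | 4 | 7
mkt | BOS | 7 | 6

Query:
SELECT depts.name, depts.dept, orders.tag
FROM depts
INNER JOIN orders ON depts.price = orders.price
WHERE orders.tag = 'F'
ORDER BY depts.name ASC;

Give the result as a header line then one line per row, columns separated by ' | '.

== RESULT ==
depts.name | depts.dept | orders.tag
hank | fin | F

Derivation:
After JOIN orders (6 rows):
depts.dept | depts.name | depts.price | orders.amt | orders.tag | orders.price | orders.rank
eng | dave | 1 | 2 | B | 1 | 3
eng | dave | 1 | 40 | D | 1 | 4
fin | hank | 30 | 5 | F | 30 | 2
mkt | dave | 1 | 2 | B | 1 | 3
mkt | dave | 1 | 40 | D | 1 | 4
fin | gina | 4 | 7 | D | 4 | 3
After WHERE (1 rows):
depts.dept | depts.name | depts.price | orders.amt | orders.tag | orders.price | orders.rank
fin | hank | 30 | 5 | F | 30 | 2
After SELECT (1 rows):
depts.name | depts.dept | orders.tag
hank | fin | F
After ORDER BY (1 rows):
depts.name | depts.dept | orders.tag
hank | fin | F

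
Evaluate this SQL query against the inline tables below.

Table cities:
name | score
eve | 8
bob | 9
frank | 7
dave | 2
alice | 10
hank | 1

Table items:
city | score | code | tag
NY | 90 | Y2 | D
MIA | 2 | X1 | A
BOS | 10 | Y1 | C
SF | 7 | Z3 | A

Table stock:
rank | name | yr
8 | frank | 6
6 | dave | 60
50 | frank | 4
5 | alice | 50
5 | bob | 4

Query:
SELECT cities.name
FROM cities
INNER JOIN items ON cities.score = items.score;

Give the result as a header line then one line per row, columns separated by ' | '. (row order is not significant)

== RESULT ==
cities.name
frank
dave
alice

Derivation:
After JOIN items (3 rows):
cities.name | cities.score | items.city | items.score | items.code | items.tag
frank | 7 | SF | 7 | Z3 | A
dave | 2 | MIA | 2 | X1 | A
alice | 10 | BOS | 10 | Y1 | C
After SELECT (3 rows):
cities.name
frank
dave
alice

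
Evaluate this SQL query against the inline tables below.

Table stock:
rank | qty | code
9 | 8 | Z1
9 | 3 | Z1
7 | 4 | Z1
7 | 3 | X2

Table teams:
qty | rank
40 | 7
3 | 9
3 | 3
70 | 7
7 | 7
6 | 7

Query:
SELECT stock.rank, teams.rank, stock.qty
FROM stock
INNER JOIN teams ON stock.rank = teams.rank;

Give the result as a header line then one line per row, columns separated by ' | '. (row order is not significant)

== RESULT ==
stock.rank | teams.rank | stock.qty
9 | 9 | 8
9 | 9 | 3
7 | 7 | 4
7 | 7 | 4
7 | 7 | 4
7 | 7 | 4
7 | 7 | 3
7 | 7 | 3
7 | 7 | 3
7 | 7 | 3

Derivation:
After JOIN teams (10 rows):
stock.rank | stock.qty | stock.code | teams.qty | teams.rank
9 | 8 | Z1 | 3 | 9
9 | 3 | Z1 | 3 | 9
7 | 4 | Z1 | 40 | 7
7 | 4 | Z1 | 70 | 7
7 | 4 | Z1 | 7 | 7
7 | 4 | Z1 | 6 | 7
7 | 3 | X2 | 40 | 7
7 | 3 | X2 | 70 | 7
7 | 3 | X2 | 7 | 7
7 | 3 | X2 | 6 | 7
After SELECT (10 rows):
stock.rank | teams.rank | stock.qty
9 | 9 | 8
9 | 9 | 3
7 | 7 | 4
7 | 7 | 4
7 | 7 | 4
7 | 7 | 4
7 | 7 | 3
7 | 7 | 3
7 | 7 | 3
7 | 7 | 3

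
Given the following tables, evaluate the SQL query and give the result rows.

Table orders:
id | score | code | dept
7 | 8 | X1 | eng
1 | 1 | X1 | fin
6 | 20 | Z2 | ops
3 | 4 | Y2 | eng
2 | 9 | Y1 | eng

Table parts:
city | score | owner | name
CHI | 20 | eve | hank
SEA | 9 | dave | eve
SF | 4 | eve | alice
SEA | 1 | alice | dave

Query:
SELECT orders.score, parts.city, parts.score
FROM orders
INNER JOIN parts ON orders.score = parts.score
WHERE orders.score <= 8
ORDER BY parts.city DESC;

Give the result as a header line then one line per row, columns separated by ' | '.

== RESULT ==
orders.score | parts.city | parts.score
4 | SF | 4
1 | SEA | 1

Derivation:
After JOIN parts (4 rows):
orders.id | orders.score | orders.code | orders.dept | parts.city | parts.score | parts.owner | parts.name
1 | 1 | X1 | fin | SEA | 1 | alice | dave
6 | 20 | Z2 | ops | CHI | 20 | eve | hank
3 | 4 | Y2 | eng | SF | 4 | eve | alice
2 | 9 | Y1 | eng | SEA | 9 | dave | eve
After WHERE (2 rows):
orders.id | orders.score | orders.code | orders.dept | parts.city | parts.score | parts.owner | parts.name
1 | 1 | X1 | fin | SEA | 1 | alice | dave
3 | 4 | Y2 | eng | SF | 4 | eve | alice
After SELECT (2 rows):
orders.score | parts.city | parts.score
1 | SEA | 1
4 | SF | 4
After ORDER BY (2 rows):
orders.score | parts.city | parts.score
4 | SF | 4
1 | SEA | 1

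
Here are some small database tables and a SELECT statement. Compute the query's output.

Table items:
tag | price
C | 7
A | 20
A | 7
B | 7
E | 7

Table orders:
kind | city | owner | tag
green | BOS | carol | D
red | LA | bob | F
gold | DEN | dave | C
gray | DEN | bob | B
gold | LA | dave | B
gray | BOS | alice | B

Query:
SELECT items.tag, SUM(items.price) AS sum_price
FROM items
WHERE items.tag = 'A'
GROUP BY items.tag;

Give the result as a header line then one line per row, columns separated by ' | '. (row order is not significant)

After WHERE (2 rows):
items.tag | items.price
A | 20
A | 7
After GROUP BY (1 rows):
items.tag | sum_price
A | 27

== RESULT ==
items.tag | sum_price
A | 27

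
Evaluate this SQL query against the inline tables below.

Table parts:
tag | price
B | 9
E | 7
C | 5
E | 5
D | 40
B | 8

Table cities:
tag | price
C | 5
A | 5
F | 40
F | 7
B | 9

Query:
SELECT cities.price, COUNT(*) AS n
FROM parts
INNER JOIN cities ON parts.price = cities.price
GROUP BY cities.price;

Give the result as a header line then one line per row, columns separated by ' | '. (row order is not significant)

After JOIN cities (7 rows):
parts.tag | parts.price | cities.tag | cities.price
B | 9 | B | 9
E | 7 | F | 7
C | 5 | C | 5
C | 5 | A | 5
E | 5 | C | 5
E | 5 | A | 5
D | 40 | F | 40
After GROUP BY (4 rows):
cities.price | n
9 | 1
7 | 1
5 | 4
40 | 1

== RESULT ==
cities.price | n
9 | 1
7 | 1
5 | 4
40 | 1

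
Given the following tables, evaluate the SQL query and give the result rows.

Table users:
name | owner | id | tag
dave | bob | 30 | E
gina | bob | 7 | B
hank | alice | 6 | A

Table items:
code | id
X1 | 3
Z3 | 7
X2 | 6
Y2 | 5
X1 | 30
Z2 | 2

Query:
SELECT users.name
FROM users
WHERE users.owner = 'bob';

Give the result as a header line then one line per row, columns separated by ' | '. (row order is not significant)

After WHERE (2 rows):
users.name | users.owner | users.id | users.tag
dave | bob | 30 | E
gina | bob | 7 | B
After SELECT (2 rows):
users.name
dave
gina

== RESULT ==
users.name
dave
gina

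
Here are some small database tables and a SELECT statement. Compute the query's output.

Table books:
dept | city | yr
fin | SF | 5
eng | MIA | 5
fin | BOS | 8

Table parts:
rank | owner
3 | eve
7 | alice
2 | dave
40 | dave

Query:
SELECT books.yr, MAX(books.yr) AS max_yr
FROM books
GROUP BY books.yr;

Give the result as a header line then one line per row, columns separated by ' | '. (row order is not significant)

After GROUP BY (2 rows):
books.yr | max_yr
5 | 5
8 | 8

== RESULT ==
books.yr | max_yr
5 | 5
8 | 8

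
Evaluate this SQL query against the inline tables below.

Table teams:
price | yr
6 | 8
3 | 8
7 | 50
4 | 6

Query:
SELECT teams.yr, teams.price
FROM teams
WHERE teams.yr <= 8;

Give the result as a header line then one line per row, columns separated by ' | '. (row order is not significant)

== RESULT ==
teams.yr | teams.price
8 | 6
8 | 3
6 | 4

Derivation:
After WHERE (3 rows):
teams.price | teams.yr
6 | 8
3 | 8
4 | 6
After SELECT (3 rows):
teams.yr | teams.price
8 | 6
8 | 3
6 | 4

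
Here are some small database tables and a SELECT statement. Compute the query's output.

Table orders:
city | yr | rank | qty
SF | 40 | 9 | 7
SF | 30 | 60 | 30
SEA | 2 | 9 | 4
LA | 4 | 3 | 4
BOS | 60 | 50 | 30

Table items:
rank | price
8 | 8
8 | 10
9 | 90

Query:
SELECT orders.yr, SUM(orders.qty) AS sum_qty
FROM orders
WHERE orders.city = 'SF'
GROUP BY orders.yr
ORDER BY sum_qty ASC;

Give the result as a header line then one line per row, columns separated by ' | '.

== RESULT ==
orders.yr | sum_qty
40 | 7
30 | 30

Derivation:
After WHERE (2 rows):
orders.city | orders.yr | orders.rank | orders.qty
SF | 40 | 9 | 7
SF | 30 | 60 | 30
After GROUP BY (2 rows):
orders.yr | sum_qty
40 | 7
30 | 30
After ORDER BY (2 rows):
orders.yr | sum_qty
40 | 7
30 | 30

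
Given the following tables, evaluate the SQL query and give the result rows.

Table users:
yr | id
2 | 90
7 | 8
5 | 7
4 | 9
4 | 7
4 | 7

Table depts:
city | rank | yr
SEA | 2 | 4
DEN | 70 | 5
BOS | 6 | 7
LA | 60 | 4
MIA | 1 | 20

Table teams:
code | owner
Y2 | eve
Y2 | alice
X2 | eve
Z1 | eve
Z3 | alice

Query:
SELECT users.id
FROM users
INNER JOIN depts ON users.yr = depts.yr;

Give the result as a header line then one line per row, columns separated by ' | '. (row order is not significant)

After JOIN depts (8 rows):
users.yr | users.id | depts.city | depts.rank | depts.yr
7 | 8 | BOS | 6 | 7
5 | 7 | DEN | 70 | 5
4 | 9 | SEA | 2 | 4
4 | 9 | LA | 60 | 4
4 | 7 | SEA | 2 | 4
4 | 7 | LA | 60 | 4
4 | 7 | SEA | 2 | 4
4 | 7 | LA | 60 | 4
After SELECT (8 rows):
users.id
8
7
9
9
7
7
7
7

== RESULT ==
users.id
8
7
9
9
7
7
7
7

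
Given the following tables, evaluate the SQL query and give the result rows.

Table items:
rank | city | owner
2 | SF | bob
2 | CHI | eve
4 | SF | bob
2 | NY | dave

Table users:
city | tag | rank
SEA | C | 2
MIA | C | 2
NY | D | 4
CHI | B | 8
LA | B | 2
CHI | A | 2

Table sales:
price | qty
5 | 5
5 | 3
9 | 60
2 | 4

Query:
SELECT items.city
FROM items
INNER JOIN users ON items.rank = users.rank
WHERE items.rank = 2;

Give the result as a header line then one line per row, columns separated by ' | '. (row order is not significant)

After JOIN users (13 rows):
items.rank | items.city | items.owner | users.city | users.tag | users.rank
2 | SF | bob | SEA | C | 2
2 | SF | bob | MIA | C | 2
2 | SF | bob | LA | B | 2
2 | SF | bob | CHI | A | 2
2 | CHI | eve | SEA | C | 2
2 | CHI | eve | MIA | C | 2
2 | CHI | eve | LA | B | 2
2 | CHI | eve | CHI | A | 2
4 | SF | bob | NY | D | 4
2 | NY | dave | SEA | C | 2
2 | NY | dave | MIA | C | 2
2 | NY | dave | LA | B | 2
2 | NY | dave | CHI | A | 2
After WHERE (12 rows):
items.rank | items.city | items.owner | users.city | users.tag | users.rank
2 | SF | bob | SEA | C | 2
2 | SF | bob | MIA | C | 2
2 | SF | bob | LA | B | 2
2 | SF | bob | CHI | A | 2
2 | CHI | eve | SEA | C | 2
2 | CHI | eve | MIA | C | 2
2 | CHI | eve | LA | B | 2
2 | CHI | eve | CHI | A | 2
2 | NY | dave | SEA | C | 2
2 | NY | dave | MIA | C | 2
2 | NY | dave | LA | B | 2
2 | NY | dave | CHI | A | 2
After SELECT (12 rows):
items.city
SF
SF
SF
SF
CHI
CHI
CHI
CHI
NY
NY
NY
NY

== RESULT ==
items.city
SF
SF
SF
SF
CHI
CHI
CHI
CHI
NY
NY
NY
NY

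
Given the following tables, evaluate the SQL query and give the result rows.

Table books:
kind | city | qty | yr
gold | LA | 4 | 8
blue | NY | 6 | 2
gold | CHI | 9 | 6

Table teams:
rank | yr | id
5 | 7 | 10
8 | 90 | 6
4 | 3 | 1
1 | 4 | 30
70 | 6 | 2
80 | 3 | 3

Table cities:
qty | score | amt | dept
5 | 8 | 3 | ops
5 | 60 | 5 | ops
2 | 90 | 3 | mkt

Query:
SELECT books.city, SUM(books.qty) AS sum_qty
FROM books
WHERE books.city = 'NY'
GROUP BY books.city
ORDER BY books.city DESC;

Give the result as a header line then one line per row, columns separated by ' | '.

== RESULT ==
books.city | sum_qty
NY | 6

Derivation:
After WHERE (1 rows):
books.kind | books.city | books.qty | books.yr
blue | NY | 6 | 2
After GROUP BY (1 rows):
books.city | sum_qty
NY | 6
After ORDER BY (1 rows):
books.city | sum_qty
NY | 6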